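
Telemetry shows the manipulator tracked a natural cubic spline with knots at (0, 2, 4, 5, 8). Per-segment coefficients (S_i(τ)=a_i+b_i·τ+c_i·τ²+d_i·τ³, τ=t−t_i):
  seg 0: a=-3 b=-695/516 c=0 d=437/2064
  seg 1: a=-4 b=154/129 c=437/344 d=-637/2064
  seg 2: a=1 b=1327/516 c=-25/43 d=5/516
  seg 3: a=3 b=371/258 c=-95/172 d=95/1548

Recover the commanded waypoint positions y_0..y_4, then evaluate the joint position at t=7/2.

y_0=-3 y_1=-4 y_2=1 y_3=3 y_4=4
S(7/2) = -2161/5504

y_0 = S_0(0) = a_0 = -3
y_1 = S_1(0) = a_1 = -4
y_2 = S_2(0) = a_2 = 1
y_3 = S_3(0) = a_3 = 3
y_4 = S_3(3) = 4
t_q=7/2 is in segment 1 (τ=3/2); S_1(τ)=-2161/5504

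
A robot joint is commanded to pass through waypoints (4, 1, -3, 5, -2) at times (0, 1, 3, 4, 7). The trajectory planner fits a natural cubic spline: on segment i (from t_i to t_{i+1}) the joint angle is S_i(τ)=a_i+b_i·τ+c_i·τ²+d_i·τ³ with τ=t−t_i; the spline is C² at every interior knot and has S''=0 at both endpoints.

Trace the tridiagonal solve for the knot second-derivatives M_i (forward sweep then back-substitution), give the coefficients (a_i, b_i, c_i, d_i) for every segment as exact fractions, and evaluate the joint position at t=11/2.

  seg 0: a=4 b=-1849/750 c=0 d=-401/750
  seg 1: a=1 b=-1526/375 c=-401/250 d=1979/1500
  seg 2: a=-3 b=401/75 c=789/125 d=-1372/375
  seg 3: a=5 b=2623/375 c=-583/125 d=583/1125
S(11/2) = 6747/1000

Δ: Δ0=-3, Δ1=-2, Δ2=8, Δ3=-7/3
row 1: diag=6, rhs=6; c'=1/3, d'=1
row 2: denom=6−2·1/3=16/3; d'=(60−2·1)/(16/3)=87/8
row 3: denom=8−1·3/16=125/16; d'=(-62−1·87/8)/(125/16)=-1166/125
back: M3=-1166/125
back: M2=87/8−3/16·-1166/125=1578/125
back: M1=1−1/3·1578/125=-401/125
M: M0=0, M1=-401/125, M2=1578/125, M3=-1166/125, M4=0
seg 0: a=4, c=M0/2=0, d=(M1−M0)/(6·1)=-401/750, b=Δ0−h0·(2M0+M1)/6=-1849/750
seg 1: a=1, c=M1/2=-401/250, d=(M2−M1)/(6·2)=1979/1500, b=Δ1−h1·(2M1+M2)/6=-1526/375
seg 2: a=-3, c=M2/2=789/125, d=(M3−M2)/(6·1)=-1372/375, b=Δ2−h2·(2M2+M3)/6=401/75
seg 3: a=5, c=M3/2=-583/125, d=(M4−M3)/(6·3)=583/1125, b=Δ3−h3·(2M3+M4)/6=2623/375
t_q=11/2 → seg 3, τ=3/2; S=5+2623/375·τ+-583/125·τ²+583/1125·τ³=6747/1000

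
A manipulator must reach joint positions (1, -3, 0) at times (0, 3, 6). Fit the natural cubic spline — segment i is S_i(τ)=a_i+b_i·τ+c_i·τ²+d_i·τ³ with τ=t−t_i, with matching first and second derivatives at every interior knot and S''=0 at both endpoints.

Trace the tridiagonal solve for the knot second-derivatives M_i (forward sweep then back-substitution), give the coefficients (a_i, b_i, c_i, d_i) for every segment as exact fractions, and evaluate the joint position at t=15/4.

Δ: Δ0=-4/3, Δ1=1
row 1: diag=12, rhs=14; c'=1/4, d'=7/6
back: M1=7/6
M: M0=0, M1=7/6, M2=0
seg 0: a=1, c=M0/2=0, d=(M1−M0)/(6·3)=7/108, b=Δ0−h0·(2M0+M1)/6=-23/12
seg 1: a=-3, c=M1/2=7/12, d=(M2−M1)/(6·3)=-7/108, b=Δ1−h1·(2M1+M2)/6=-1/6
t_q=15/4 → seg 1, τ=3/4; S=-3+-1/6·τ+7/12·τ²+-7/108·τ³=-723/256

  seg 0: a=1 b=-23/12 c=0 d=7/108
  seg 1: a=-3 b=-1/6 c=7/12 d=-7/108
S(15/4) = -723/256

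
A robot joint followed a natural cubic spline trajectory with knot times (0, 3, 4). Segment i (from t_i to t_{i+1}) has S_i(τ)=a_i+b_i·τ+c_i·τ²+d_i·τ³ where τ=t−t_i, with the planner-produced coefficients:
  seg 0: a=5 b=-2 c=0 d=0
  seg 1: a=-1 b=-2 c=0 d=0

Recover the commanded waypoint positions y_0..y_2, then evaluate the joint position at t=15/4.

y_0=5 y_1=-1 y_2=-3
S(15/4) = -5/2

y_0 = S_0(0) = a_0 = 5
y_1 = S_1(0) = a_1 = -1
y_2 = S_1(1) = -3
t_q=15/4 is in segment 1 (τ=3/4); S_1(τ)=-5/2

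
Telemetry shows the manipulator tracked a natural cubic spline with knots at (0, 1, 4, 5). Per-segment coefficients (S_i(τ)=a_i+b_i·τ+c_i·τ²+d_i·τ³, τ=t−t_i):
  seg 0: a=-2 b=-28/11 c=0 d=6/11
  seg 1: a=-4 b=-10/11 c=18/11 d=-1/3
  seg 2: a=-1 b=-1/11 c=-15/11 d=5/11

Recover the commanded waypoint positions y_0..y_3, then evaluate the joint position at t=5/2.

y_0=-2 y_1=-4 y_2=-1 y_3=-2
S(5/2) = -247/88

y_0 = S_0(0) = a_0 = -2
y_1 = S_1(0) = a_1 = -4
y_2 = S_2(0) = a_2 = -1
y_3 = S_2(1) = -2
t_q=5/2 is in segment 1 (τ=3/2); S_1(τ)=-247/88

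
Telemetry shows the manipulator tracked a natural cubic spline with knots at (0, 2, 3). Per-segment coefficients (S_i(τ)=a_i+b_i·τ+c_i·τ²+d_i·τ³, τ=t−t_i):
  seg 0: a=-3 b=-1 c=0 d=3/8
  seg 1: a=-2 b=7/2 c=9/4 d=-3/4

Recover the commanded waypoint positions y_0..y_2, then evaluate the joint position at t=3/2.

y_0 = S_0(0) = a_0 = -3
y_1 = S_1(0) = a_1 = -2
y_2 = S_1(1) = 3
t_q=3/2 is in segment 0 (τ=3/2); S_0(τ)=-207/64

y_0=-3 y_1=-2 y_2=3
S(3/2) = -207/64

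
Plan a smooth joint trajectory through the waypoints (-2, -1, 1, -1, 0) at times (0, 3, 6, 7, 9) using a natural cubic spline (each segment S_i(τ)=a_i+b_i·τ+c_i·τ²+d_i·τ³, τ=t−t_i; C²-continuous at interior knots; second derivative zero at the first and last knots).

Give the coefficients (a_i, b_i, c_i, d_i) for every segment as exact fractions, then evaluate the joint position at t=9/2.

Δ: Δ0=1/3, Δ1=2/3, Δ2=-2, Δ3=1/2
row 1: diag=12, rhs=2; c'=1/4, d'=1/6
row 2: denom=8−3·1/4=29/4; d'=(-16−3·1/6)/(29/4)=-66/29
row 3: denom=6−1·4/29=170/29; d'=(15−1·-66/29)/(170/29)=501/170
back: M3=501/170
back: M2=-66/29−4/29·501/170=-228/85
back: M1=1/6−1/4·-228/85=427/510
M: M0=0, M1=427/510, M2=-228/85, M3=501/170, M4=0
seg 0: a=-2, c=M0/2=0, d=(M1−M0)/(6·3)=427/9180, b=Δ0−h0·(2M0+M1)/6=-29/340
seg 1: a=-1, c=M1/2=427/1020, d=(M2−M1)/(6·3)=-359/1836, b=Δ1−h1·(2M1+M2)/6=199/170
seg 2: a=1, c=M2/2=-114/85, d=(M3−M2)/(6·1)=319/340, b=Δ2−h2·(2M2+M3)/6=-543/340
seg 3: a=-1, c=M3/2=501/340, d=(M4−M3)/(6·2)=-167/680, b=Δ3−h3·(2M3+M4)/6=-249/170
t_q=9/2 → seg 1, τ=3/2; S=-1+199/170·τ+427/1020·τ²+-359/1836·τ³=2823/2720

  seg 0: a=-2 b=-29/340 c=0 d=427/9180
  seg 1: a=-1 b=199/170 c=427/1020 d=-359/1836
  seg 2: a=1 b=-543/340 c=-114/85 d=319/340
  seg 3: a=-1 b=-249/170 c=501/340 d=-167/680
S(9/2) = 2823/2720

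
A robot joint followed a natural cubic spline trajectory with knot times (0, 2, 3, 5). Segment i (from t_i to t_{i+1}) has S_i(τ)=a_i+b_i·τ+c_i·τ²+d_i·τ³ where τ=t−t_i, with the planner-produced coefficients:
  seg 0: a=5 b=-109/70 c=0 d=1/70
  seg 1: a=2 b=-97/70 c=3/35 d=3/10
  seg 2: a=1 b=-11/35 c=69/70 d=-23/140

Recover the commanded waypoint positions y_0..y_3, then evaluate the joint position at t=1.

y_0 = S_0(0) = a_0 = 5
y_1 = S_1(0) = a_1 = 2
y_2 = S_2(0) = a_2 = 1
y_3 = S_2(2) = 3
t_q=1 is in segment 0 (τ=1); S_0(τ)=121/35

y_0=5 y_1=2 y_2=1 y_3=3
S(1) = 121/35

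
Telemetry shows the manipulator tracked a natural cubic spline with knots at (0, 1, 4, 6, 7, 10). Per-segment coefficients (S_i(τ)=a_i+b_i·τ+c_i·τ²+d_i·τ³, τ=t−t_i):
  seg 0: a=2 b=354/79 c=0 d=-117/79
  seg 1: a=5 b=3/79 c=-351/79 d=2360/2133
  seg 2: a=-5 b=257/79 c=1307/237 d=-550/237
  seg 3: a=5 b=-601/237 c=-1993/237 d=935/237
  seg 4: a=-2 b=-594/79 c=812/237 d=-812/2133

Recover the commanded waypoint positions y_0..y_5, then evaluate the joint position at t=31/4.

y_0 = S_0(0) = a_0 = 2
y_1 = S_1(0) = a_1 = 5
y_2 = S_2(0) = a_2 = -5
y_3 = S_3(0) = a_3 = 5
y_4 = S_4(0) = a_4 = -2
y_5 = S_4(3) = -4
t_q=31/4 is in segment 4 (τ=3/4); S_4(τ)=-7423/1264

y_0=2 y_1=5 y_2=-5 y_3=5 y_4=-2 y_5=-4
S(31/4) = -7423/1264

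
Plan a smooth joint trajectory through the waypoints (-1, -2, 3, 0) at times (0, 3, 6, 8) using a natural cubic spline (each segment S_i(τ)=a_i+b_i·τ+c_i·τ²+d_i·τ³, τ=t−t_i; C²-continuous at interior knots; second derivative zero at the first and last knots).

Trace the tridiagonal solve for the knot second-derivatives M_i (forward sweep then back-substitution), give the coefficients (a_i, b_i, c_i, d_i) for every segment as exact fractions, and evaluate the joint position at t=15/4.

  seg 0: a=-1 b=-251/222 c=0 d=59/666
  seg 1: a=-2 b=140/111 c=59/74 d=-49/222
  seg 2: a=3 b=19/222 c=-44/37 d=22/111
S(15/4) = -3309/4736

Δ: Δ0=-1/3, Δ1=5/3, Δ2=-3/2
row 1: diag=12, rhs=12; c'=1/4, d'=1
row 2: denom=10−3·1/4=37/4; d'=(-19−3·1)/(37/4)=-88/37
back: M2=-88/37
back: M1=1−1/4·-88/37=59/37
M: M0=0, M1=59/37, M2=-88/37, M3=0
seg 0: a=-1, c=M0/2=0, d=(M1−M0)/(6·3)=59/666, b=Δ0−h0·(2M0+M1)/6=-251/222
seg 1: a=-2, c=M1/2=59/74, d=(M2−M1)/(6·3)=-49/222, b=Δ1−h1·(2M1+M2)/6=140/111
seg 2: a=3, c=M2/2=-44/37, d=(M3−M2)/(6·2)=22/111, b=Δ2−h2·(2M2+M3)/6=19/222
t_q=15/4 → seg 1, τ=3/4; S=-2+140/111·τ+59/74·τ²+-49/222·τ³=-3309/4736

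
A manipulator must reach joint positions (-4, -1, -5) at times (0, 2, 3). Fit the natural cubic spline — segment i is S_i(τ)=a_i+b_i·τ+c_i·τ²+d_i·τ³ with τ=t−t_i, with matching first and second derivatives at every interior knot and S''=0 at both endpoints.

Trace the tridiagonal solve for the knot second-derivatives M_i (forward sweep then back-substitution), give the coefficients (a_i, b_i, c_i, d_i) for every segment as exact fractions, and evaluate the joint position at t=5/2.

  seg 0: a=-4 b=10/3 c=0 d=-11/24
  seg 1: a=-1 b=-13/6 c=-11/4 d=11/12
S(5/2) = -85/32

Δ: Δ0=3/2, Δ1=-4
row 1: diag=6, rhs=-33; c'=1/6, d'=-11/2
back: M1=-11/2
M: M0=0, M1=-11/2, M2=0
seg 0: a=-4, c=M0/2=0, d=(M1−M0)/(6·2)=-11/24, b=Δ0−h0·(2M0+M1)/6=10/3
seg 1: a=-1, c=M1/2=-11/4, d=(M2−M1)/(6·1)=11/12, b=Δ1−h1·(2M1+M2)/6=-13/6
t_q=5/2 → seg 1, τ=1/2; S=-1+-13/6·τ+-11/4·τ²+11/12·τ³=-85/32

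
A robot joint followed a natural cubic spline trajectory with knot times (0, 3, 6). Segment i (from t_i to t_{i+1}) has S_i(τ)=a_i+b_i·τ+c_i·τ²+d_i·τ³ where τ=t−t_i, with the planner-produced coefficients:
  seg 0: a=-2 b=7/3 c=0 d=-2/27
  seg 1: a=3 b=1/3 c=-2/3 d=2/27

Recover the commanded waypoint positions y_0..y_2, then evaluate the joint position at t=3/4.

y_0 = S_0(0) = a_0 = -2
y_1 = S_1(0) = a_1 = 3
y_2 = S_1(3) = 0
t_q=3/4 is in segment 0 (τ=3/4); S_0(τ)=-9/32

y_0=-2 y_1=3 y_2=0
S(3/4) = -9/32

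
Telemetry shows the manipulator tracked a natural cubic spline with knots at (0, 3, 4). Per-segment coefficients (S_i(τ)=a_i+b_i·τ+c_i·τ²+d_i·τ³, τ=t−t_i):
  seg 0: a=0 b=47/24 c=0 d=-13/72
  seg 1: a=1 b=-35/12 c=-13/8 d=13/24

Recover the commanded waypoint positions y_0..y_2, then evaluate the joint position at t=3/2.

y_0 = S_0(0) = a_0 = 0
y_1 = S_1(0) = a_1 = 1
y_2 = S_1(1) = -3
t_q=3/2 is in segment 0 (τ=3/2); S_0(τ)=149/64

y_0=0 y_1=1 y_2=-3
S(3/2) = 149/64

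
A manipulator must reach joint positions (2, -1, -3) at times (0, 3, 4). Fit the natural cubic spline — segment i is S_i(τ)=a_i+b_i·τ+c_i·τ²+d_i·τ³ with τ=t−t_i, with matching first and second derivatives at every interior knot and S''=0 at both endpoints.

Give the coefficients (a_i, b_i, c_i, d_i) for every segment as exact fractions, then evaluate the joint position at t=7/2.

  seg 0: a=2 b=-5/8 c=0 d=-1/24
  seg 1: a=-1 b=-7/4 c=-3/8 d=1/8
S(7/2) = -125/64

Δ: Δ0=-1, Δ1=-2
row 1: diag=8, rhs=-6; c'=1/8, d'=-3/4
back: M1=-3/4
M: M0=0, M1=-3/4, M2=0
seg 0: a=2, c=M0/2=0, d=(M1−M0)/(6·3)=-1/24, b=Δ0−h0·(2M0+M1)/6=-5/8
seg 1: a=-1, c=M1/2=-3/8, d=(M2−M1)/(6·1)=1/8, b=Δ1−h1·(2M1+M2)/6=-7/4
t_q=7/2 → seg 1, τ=1/2; S=-1+-7/4·τ+-3/8·τ²+1/8·τ³=-125/64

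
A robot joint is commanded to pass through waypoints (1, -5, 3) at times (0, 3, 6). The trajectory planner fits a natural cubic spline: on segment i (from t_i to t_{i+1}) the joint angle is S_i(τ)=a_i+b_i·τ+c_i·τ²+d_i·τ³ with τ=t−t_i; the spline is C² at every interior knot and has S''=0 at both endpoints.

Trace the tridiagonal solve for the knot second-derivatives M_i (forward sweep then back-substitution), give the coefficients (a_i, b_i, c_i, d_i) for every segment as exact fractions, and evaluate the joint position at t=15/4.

Δ: Δ0=-2, Δ1=8/3
row 1: diag=12, rhs=28; c'=1/4, d'=7/3
back: M1=7/3
M: M0=0, M1=7/3, M2=0
seg 0: a=1, c=M0/2=0, d=(M1−M0)/(6·3)=7/54, b=Δ0−h0·(2M0+M1)/6=-19/6
seg 1: a=-5, c=M1/2=7/6, d=(M2−M1)/(6·3)=-7/54, b=Δ1−h1·(2M1+M2)/6=1/3
t_q=15/4 → seg 1, τ=3/4; S=-5+1/3·τ+7/6·τ²+-7/54·τ³=-531/128

  seg 0: a=1 b=-19/6 c=0 d=7/54
  seg 1: a=-5 b=1/3 c=7/6 d=-7/54
S(15/4) = -531/128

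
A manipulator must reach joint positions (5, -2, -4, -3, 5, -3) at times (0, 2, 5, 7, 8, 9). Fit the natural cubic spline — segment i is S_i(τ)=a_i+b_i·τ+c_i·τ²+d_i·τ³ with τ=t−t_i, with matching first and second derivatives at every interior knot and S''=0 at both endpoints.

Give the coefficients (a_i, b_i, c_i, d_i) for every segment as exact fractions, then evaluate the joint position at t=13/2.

Δ: Δ0=-7/2, Δ1=-2/3, Δ2=1/2, Δ3=8, Δ4=-8
row 1: diag=10, rhs=17; c'=3/10, d'=17/10
row 2: denom=10−3·3/10=91/10; d'=(7−3·17/10)/(91/10)=19/91
row 3: denom=6−2·20/91=506/91; d'=(45−2·19/91)/(506/91)=4057/506
row 4: denom=4−1·91/506=1933/506; d'=(-96−1·4057/506)/(1933/506)=-52633/1933
back: M4=-52633/1933
back: M3=4057/506−91/506·-52633/1933=24964/1933
back: M2=19/91−20/91·24964/1933=-5083/1933
back: M1=17/10−3/10·-5083/1933=4811/1933
M: M0=0, M1=4811/1933, M2=-5083/1933, M3=24964/1933, M4=-52633/1933, M5=0
seg 0: a=5, c=M0/2=0, d=(M1−M0)/(6·2)=4811/23196, b=Δ0−h0·(2M0+M1)/6=-50215/11598
seg 1: a=-2, c=M1/2=4811/3866, d=(M2−M1)/(6·3)=-1649/5799, b=Δ1−h1·(2M1+M2)/6=-21349/11598
seg 2: a=-4, c=M2/2=-5083/3866, d=(M3−M2)/(6·2)=30047/23196, b=Δ2−h2·(2M2+M3)/6=-23797/11598
seg 3: a=-3, c=M3/2=12482/1933, d=(M4−M3)/(6·1)=-77597/11598, b=Δ3−h3·(2M3+M4)/6=95489/11598
seg 4: a=5, c=M4/2=-52633/3866, d=(M5−M4)/(6·1)=52633/11598, b=Δ4−h4·(2M4+M5)/6=6241/5799
t_q=13/2 → seg 2, τ=3/2; S=-4+-23797/11598·τ+-5083/3866·τ²+30047/23196·τ³=-350365/61856

  seg 0: a=5 b=-50215/11598 c=0 d=4811/23196
  seg 1: a=-2 b=-21349/11598 c=4811/3866 d=-1649/5799
  seg 2: a=-4 b=-23797/11598 c=-5083/3866 d=30047/23196
  seg 3: a=-3 b=95489/11598 c=12482/1933 d=-77597/11598
  seg 4: a=5 b=6241/5799 c=-52633/3866 d=52633/11598
S(13/2) = -350365/61856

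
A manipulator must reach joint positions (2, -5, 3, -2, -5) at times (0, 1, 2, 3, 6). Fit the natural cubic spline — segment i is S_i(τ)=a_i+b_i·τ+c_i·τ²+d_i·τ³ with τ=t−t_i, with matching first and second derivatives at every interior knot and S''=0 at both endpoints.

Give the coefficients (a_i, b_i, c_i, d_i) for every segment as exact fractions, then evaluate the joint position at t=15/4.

Δ: Δ0=-7, Δ1=8, Δ2=-5, Δ3=-1
row 1: diag=4, rhs=90; c'=1/4, d'=45/2
row 2: denom=4−1·1/4=15/4; d'=(-78−1·45/2)/(15/4)=-134/5
row 3: denom=8−1·4/15=116/15; d'=(24−1·-134/5)/(116/15)=381/58
back: M3=381/58
back: M2=-134/5−4/15·381/58=-828/29
back: M1=45/2−1/4·-828/29=1719/58
M: M0=0, M1=1719/58, M2=-828/29, M3=381/58, M4=0
seg 0: a=2, c=M0/2=0, d=(M1−M0)/(6·1)=573/116, b=Δ0−h0·(2M0+M1)/6=-1385/116
seg 1: a=-5, c=M1/2=1719/116, d=(M2−M1)/(6·1)=-1125/116, b=Δ1−h1·(2M1+M2)/6=167/58
seg 2: a=3, c=M2/2=-414/29, d=(M3−M2)/(6·1)=679/116, b=Δ2−h2·(2M2+M3)/6=397/116
seg 3: a=-2, c=M3/2=381/116, d=(M4−M3)/(6·3)=-127/348, b=Δ3−h3·(2M3+M4)/6=-439/58
t_q=15/4 → seg 3, τ=3/4; S=-2+-439/58·τ+381/116·τ²+-127/348·τ³=-44419/7424

  seg 0: a=2 b=-1385/116 c=0 d=573/116
  seg 1: a=-5 b=167/58 c=1719/116 d=-1125/116
  seg 2: a=3 b=397/116 c=-414/29 d=679/116
  seg 3: a=-2 b=-439/58 c=381/116 d=-127/348
S(15/4) = -44419/7424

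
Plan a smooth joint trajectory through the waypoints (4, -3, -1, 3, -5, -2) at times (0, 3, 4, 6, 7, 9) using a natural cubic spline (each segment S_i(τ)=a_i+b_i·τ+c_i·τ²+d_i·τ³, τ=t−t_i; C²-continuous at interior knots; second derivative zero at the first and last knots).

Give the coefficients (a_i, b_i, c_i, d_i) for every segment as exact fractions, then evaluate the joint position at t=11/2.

  seg 0: a=4 b=-16174/4359 c=0 d=667/4359
  seg 1: a=-3 b=1835/4359 c=2001/1453 d=880/4359
  seg 2: a=-1 b=16481/4359 c=2881/1453 d=-25049/17436
  seg 3: a=3 b=-24094/4359 c=-19287/2906 d=36305/8718
  seg 4: a=-5 b=-54995/8718 c=8509/1453 d=-8509/8718
S(11/2) = 199191/46496

Δ: Δ0=-7/3, Δ1=2, Δ2=2, Δ3=-8, Δ4=3/2
row 1: diag=8, rhs=26; c'=1/8, d'=13/4
row 2: denom=6−1·1/8=47/8; d'=(0−1·13/4)/(47/8)=-26/47
row 3: denom=6−2·16/47=250/47; d'=(-60−2·-26/47)/(250/47)=-1384/125
row 4: denom=6−1·47/250=1453/250; d'=(57−1·-1384/125)/(1453/250)=17018/1453
back: M4=17018/1453
back: M3=-1384/125−47/250·17018/1453=-19287/1453
back: M2=-26/47−16/47·-19287/1453=5762/1453
back: M1=13/4−1/8·5762/1453=4002/1453
M: M0=0, M1=4002/1453, M2=5762/1453, M3=-19287/1453, M4=17018/1453, M5=0
seg 0: a=4, c=M0/2=0, d=(M1−M0)/(6·3)=667/4359, b=Δ0−h0·(2M0+M1)/6=-16174/4359
seg 1: a=-3, c=M1/2=2001/1453, d=(M2−M1)/(6·1)=880/4359, b=Δ1−h1·(2M1+M2)/6=1835/4359
seg 2: a=-1, c=M2/2=2881/1453, d=(M3−M2)/(6·2)=-25049/17436, b=Δ2−h2·(2M2+M3)/6=16481/4359
seg 3: a=3, c=M3/2=-19287/2906, d=(M4−M3)/(6·1)=36305/8718, b=Δ3−h3·(2M3+M4)/6=-24094/4359
seg 4: a=-5, c=M4/2=8509/1453, d=(M5−M4)/(6·2)=-8509/8718, b=Δ4−h4·(2M4+M5)/6=-54995/8718
t_q=11/2 → seg 2, τ=3/2; S=-1+16481/4359·τ+2881/1453·τ²+-25049/17436·τ³=199191/46496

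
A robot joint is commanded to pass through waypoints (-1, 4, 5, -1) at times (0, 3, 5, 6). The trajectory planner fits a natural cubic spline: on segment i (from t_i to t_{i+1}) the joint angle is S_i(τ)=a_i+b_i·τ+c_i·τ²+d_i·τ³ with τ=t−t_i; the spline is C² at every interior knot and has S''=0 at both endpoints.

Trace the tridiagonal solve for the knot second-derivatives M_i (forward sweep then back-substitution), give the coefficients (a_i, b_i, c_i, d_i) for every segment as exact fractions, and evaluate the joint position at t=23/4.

  seg 0: a=-1 b=113/84 c=0 d=1/28
  seg 1: a=4 b=97/42 c=9/28 d=-103/168
  seg 2: a=5 b=-79/21 c=-47/14 d=47/42
S(23/4) = 683/896

Δ: Δ0=5/3, Δ1=1/2, Δ2=-6
row 1: diag=10, rhs=-7; c'=1/5, d'=-7/10
row 2: denom=6−2·1/5=28/5; d'=(-39−2·-7/10)/(28/5)=-47/7
back: M2=-47/7
back: M1=-7/10−1/5·-47/7=9/14
M: M0=0, M1=9/14, M2=-47/7, M3=0
seg 0: a=-1, c=M0/2=0, d=(M1−M0)/(6·3)=1/28, b=Δ0−h0·(2M0+M1)/6=113/84
seg 1: a=4, c=M1/2=9/28, d=(M2−M1)/(6·2)=-103/168, b=Δ1−h1·(2M1+M2)/6=97/42
seg 2: a=5, c=M2/2=-47/14, d=(M3−M2)/(6·1)=47/42, b=Δ2−h2·(2M2+M3)/6=-79/21
t_q=23/4 → seg 2, τ=3/4; S=5+-79/21·τ+-47/14·τ²+47/42·τ³=683/896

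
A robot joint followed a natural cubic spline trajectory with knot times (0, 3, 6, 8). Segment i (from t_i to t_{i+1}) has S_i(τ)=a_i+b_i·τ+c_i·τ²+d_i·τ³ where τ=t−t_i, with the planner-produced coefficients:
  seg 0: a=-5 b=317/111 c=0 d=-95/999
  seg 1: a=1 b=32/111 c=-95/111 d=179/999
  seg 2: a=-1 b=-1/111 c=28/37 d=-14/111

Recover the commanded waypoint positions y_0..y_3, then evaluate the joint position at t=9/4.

y_0=-5 y_1=1 y_2=-1 y_3=1
S(9/4) = 811/2368

y_0 = S_0(0) = a_0 = -5
y_1 = S_1(0) = a_1 = 1
y_2 = S_2(0) = a_2 = -1
y_3 = S_2(2) = 1
t_q=9/4 is in segment 0 (τ=9/4); S_0(τ)=811/2368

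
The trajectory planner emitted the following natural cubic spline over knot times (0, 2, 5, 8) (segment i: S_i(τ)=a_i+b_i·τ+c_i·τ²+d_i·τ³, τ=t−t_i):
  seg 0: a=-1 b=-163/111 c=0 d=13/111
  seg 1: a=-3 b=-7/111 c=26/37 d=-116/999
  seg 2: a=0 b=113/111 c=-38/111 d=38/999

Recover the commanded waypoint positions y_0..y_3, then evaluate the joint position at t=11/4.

y_0 = S_0(0) = a_0 = -1
y_1 = S_1(0) = a_1 = -3
y_2 = S_2(0) = a_2 = 0
y_3 = S_2(3) = 1
t_q=11/4 is in segment 1 (τ=3/4); S_1(τ)=-1599/592

y_0=-1 y_1=-3 y_2=0 y_3=1
S(11/4) = -1599/592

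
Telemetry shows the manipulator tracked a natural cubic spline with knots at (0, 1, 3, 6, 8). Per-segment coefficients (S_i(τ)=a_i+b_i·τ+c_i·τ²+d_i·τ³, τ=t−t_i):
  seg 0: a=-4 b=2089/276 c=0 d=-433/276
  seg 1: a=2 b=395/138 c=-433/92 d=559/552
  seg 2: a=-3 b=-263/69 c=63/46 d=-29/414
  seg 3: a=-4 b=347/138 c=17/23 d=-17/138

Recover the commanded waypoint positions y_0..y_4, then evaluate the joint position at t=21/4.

y_0=-4 y_1=2 y_2=-3 y_3=-4 y_4=3
S(21/4) = -16017/2944

y_0 = S_0(0) = a_0 = -4
y_1 = S_1(0) = a_1 = 2
y_2 = S_2(0) = a_2 = -3
y_3 = S_3(0) = a_3 = -4
y_4 = S_3(2) = 3
t_q=21/4 is in segment 2 (τ=9/4); S_2(τ)=-16017/2944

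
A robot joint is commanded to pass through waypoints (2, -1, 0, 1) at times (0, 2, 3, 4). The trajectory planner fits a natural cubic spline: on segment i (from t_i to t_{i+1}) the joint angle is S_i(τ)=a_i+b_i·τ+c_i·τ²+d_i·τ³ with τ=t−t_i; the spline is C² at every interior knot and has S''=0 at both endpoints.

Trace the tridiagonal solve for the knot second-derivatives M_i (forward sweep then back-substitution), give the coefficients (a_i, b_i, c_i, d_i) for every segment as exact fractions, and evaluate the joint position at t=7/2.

  seg 0: a=2 b=-109/46 c=0 d=5/23
  seg 1: a=-1 b=11/46 c=30/23 d=-25/46
  seg 2: a=0 b=28/23 c=-15/46 d=5/46
S(7/2) = 199/368

Δ: Δ0=-3/2, Δ1=1, Δ2=1
row 1: diag=6, rhs=15; c'=1/6, d'=5/2
row 2: denom=4−1·1/6=23/6; d'=(0−1·5/2)/(23/6)=-15/23
back: M2=-15/23
back: M1=5/2−1/6·-15/23=60/23
M: M0=0, M1=60/23, M2=-15/23, M3=0
seg 0: a=2, c=M0/2=0, d=(M1−M0)/(6·2)=5/23, b=Δ0−h0·(2M0+M1)/6=-109/46
seg 1: a=-1, c=M1/2=30/23, d=(M2−M1)/(6·1)=-25/46, b=Δ1−h1·(2M1+M2)/6=11/46
seg 2: a=0, c=M2/2=-15/46, d=(M3−M2)/(6·1)=5/46, b=Δ2−h2·(2M2+M3)/6=28/23
t_q=7/2 → seg 2, τ=1/2; S=0+28/23·τ+-15/46·τ²+5/46·τ³=199/368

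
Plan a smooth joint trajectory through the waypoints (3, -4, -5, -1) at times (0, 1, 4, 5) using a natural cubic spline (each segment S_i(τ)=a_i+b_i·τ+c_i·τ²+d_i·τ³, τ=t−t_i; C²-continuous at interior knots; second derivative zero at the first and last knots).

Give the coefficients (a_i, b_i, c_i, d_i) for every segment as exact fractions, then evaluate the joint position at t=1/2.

Δ: Δ0=-7, Δ1=-1/3, Δ2=4
row 1: diag=8, rhs=40; c'=3/8, d'=5
row 2: denom=8−3·3/8=55/8; d'=(26−3·5)/(55/8)=8/5
back: M2=8/5
back: M1=5−3/8·8/5=22/5
M: M0=0, M1=22/5, M2=8/5, M3=0
seg 0: a=3, c=M0/2=0, d=(M1−M0)/(6·1)=11/15, b=Δ0−h0·(2M0+M1)/6=-116/15
seg 1: a=-4, c=M1/2=11/5, d=(M2−M1)/(6·3)=-7/45, b=Δ1−h1·(2M1+M2)/6=-83/15
seg 2: a=-5, c=M2/2=4/5, d=(M3−M2)/(6·1)=-4/15, b=Δ2−h2·(2M2+M3)/6=52/15
t_q=1/2 → seg 0, τ=1/2; S=3+-116/15·τ+0·τ²+11/15·τ³=-31/40

  seg 0: a=3 b=-116/15 c=0 d=11/15
  seg 1: a=-4 b=-83/15 c=11/5 d=-7/45
  seg 2: a=-5 b=52/15 c=4/5 d=-4/15
S(1/2) = -31/40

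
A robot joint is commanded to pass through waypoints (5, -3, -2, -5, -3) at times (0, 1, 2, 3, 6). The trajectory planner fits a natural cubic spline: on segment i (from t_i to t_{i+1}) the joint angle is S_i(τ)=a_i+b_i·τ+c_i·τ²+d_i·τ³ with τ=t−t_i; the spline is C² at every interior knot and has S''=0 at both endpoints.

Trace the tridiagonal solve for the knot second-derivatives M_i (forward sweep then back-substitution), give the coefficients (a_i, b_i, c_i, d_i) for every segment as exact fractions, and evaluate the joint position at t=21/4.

  seg 0: a=5 b=-932/87 c=0 d=236/87
  seg 1: a=-3 b=-224/87 c=236/29 d=-397/87
  seg 2: a=-2 b=1/87 c=-161/29 d=221/87
  seg 3: a=-5 b=-302/87 c=60/29 d=-20/87
S(21/4) = -2299/464

Δ: Δ0=-8, Δ1=1, Δ2=-3, Δ3=2/3
row 1: diag=4, rhs=54; c'=1/4, d'=27/2
row 2: denom=4−1·1/4=15/4; d'=(-24−1·27/2)/(15/4)=-10
row 3: denom=8−1·4/15=116/15; d'=(22−1·-10)/(116/15)=120/29
back: M3=120/29
back: M2=-10−4/15·120/29=-322/29
back: M1=27/2−1/4·-322/29=472/29
M: M0=0, M1=472/29, M2=-322/29, M3=120/29, M4=0
seg 0: a=5, c=M0/2=0, d=(M1−M0)/(6·1)=236/87, b=Δ0−h0·(2M0+M1)/6=-932/87
seg 1: a=-3, c=M1/2=236/29, d=(M2−M1)/(6·1)=-397/87, b=Δ1−h1·(2M1+M2)/6=-224/87
seg 2: a=-2, c=M2/2=-161/29, d=(M3−M2)/(6·1)=221/87, b=Δ2−h2·(2M2+M3)/6=1/87
seg 3: a=-5, c=M3/2=60/29, d=(M4−M3)/(6·3)=-20/87, b=Δ3−h3·(2M3+M4)/6=-302/87
t_q=21/4 → seg 3, τ=9/4; S=-5+-302/87·τ+60/29·τ²+-20/87·τ³=-2299/464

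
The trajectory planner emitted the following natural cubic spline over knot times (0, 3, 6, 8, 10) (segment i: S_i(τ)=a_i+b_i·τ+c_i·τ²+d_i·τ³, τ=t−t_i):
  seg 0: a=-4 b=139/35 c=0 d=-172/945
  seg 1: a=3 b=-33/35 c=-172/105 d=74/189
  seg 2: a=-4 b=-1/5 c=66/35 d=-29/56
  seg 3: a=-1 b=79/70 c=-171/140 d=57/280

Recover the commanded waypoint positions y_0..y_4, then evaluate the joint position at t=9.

y_0 = S_0(0) = a_0 = -4
y_1 = S_1(0) = a_1 = 3
y_2 = S_2(0) = a_2 = -4
y_3 = S_3(0) = a_3 = -1
y_4 = S_3(2) = -2
t_q=9 is in segment 3 (τ=1); S_3(τ)=-249/280

y_0=-4 y_1=3 y_2=-4 y_3=-1 y_4=-2
S(9) = -249/280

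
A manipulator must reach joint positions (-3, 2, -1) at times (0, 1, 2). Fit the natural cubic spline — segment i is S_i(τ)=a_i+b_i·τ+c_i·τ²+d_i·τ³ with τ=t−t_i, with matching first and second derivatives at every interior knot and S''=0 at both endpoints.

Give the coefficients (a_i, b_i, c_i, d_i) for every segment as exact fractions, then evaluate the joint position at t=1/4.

  seg 0: a=-3 b=7 c=0 d=-2
  seg 1: a=2 b=1 c=-6 d=2
S(1/4) = -41/32

Δ: Δ0=5, Δ1=-3
row 1: diag=4, rhs=-48; c'=1/4, d'=-12
back: M1=-12
M: M0=0, M1=-12, M2=0
seg 0: a=-3, c=M0/2=0, d=(M1−M0)/(6·1)=-2, b=Δ0−h0·(2M0+M1)/6=7
seg 1: a=2, c=M1/2=-6, d=(M2−M1)/(6·1)=2, b=Δ1−h1·(2M1+M2)/6=1
t_q=1/4 → seg 0, τ=1/4; S=-3+7·τ+0·τ²+-2·τ³=-41/32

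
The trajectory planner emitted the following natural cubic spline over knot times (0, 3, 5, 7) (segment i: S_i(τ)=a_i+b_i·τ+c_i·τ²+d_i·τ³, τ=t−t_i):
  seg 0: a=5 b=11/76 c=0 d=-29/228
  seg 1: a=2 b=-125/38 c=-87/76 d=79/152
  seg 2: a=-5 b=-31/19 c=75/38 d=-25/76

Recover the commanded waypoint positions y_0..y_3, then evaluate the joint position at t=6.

y_0 = S_0(0) = a_0 = 5
y_1 = S_1(0) = a_1 = 2
y_2 = S_2(0) = a_2 = -5
y_3 = S_2(2) = -3
t_q=6 is in segment 2 (τ=1); S_2(τ)=-379/76

y_0=5 y_1=2 y_2=-5 y_3=-3
S(6) = -379/76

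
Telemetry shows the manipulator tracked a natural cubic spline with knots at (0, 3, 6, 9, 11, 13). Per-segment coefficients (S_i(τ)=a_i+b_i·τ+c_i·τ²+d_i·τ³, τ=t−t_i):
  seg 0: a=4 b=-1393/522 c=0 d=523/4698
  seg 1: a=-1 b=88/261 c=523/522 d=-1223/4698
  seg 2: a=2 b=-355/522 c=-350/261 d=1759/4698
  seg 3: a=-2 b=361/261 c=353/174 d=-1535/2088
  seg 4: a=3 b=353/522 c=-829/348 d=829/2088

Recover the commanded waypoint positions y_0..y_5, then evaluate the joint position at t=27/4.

y_0=4 y_1=-1 y_2=2 y_3=-2 y_4=3 y_5=-2
S(27/4) = 3317/3712

y_0 = S_0(0) = a_0 = 4
y_1 = S_1(0) = a_1 = -1
y_2 = S_2(0) = a_2 = 2
y_3 = S_3(0) = a_3 = -2
y_4 = S_4(0) = a_4 = 3
y_5 = S_4(2) = -2
t_q=27/4 is in segment 2 (τ=3/4); S_2(τ)=3317/3712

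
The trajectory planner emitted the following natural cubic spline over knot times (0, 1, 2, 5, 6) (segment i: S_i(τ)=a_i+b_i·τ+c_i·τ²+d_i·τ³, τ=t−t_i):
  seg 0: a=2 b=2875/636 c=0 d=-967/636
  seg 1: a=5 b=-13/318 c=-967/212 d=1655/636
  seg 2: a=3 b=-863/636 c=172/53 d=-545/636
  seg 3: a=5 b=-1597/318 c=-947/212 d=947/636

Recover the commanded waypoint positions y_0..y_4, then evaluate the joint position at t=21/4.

y_0 = S_0(0) = a_0 = 2
y_1 = S_1(0) = a_1 = 5
y_2 = S_2(0) = a_2 = 3
y_3 = S_3(0) = a_3 = 5
y_4 = S_3(1) = -3
t_q=21/4 is in segment 3 (τ=1/4); S_3(τ)=47333/13568

y_0=2 y_1=5 y_2=3 y_3=5 y_4=-3
S(21/4) = 47333/13568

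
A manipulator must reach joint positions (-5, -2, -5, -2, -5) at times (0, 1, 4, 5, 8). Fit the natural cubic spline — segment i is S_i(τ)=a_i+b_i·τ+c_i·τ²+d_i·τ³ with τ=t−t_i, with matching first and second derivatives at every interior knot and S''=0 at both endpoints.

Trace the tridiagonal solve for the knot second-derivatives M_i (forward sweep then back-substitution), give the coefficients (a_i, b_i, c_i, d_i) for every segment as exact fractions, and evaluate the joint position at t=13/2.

Δ: Δ0=3, Δ1=-1, Δ2=3, Δ3=-1
row 1: diag=8, rhs=-24; c'=3/8, d'=-3
row 2: denom=8−3·3/8=55/8; d'=(24−3·-3)/(55/8)=24/5
row 3: denom=8−1·8/55=432/55; d'=(-24−1·24/5)/(432/55)=-11/3
back: M3=-11/3
back: M2=24/5−8/55·-11/3=16/3
back: M1=-3−3/8·16/3=-5
M: M0=0, M1=-5, M2=16/3, M3=-11/3, M4=0
seg 0: a=-5, c=M0/2=0, d=(M1−M0)/(6·1)=-5/6, b=Δ0−h0·(2M0+M1)/6=23/6
seg 1: a=-2, c=M1/2=-5/2, d=(M2−M1)/(6·3)=31/54, b=Δ1−h1·(2M1+M2)/6=4/3
seg 2: a=-5, c=M2/2=8/3, d=(M3−M2)/(6·1)=-3/2, b=Δ2−h2·(2M2+M3)/6=11/6
seg 3: a=-2, c=M3/2=-11/6, d=(M4−M3)/(6·3)=11/54, b=Δ3−h3·(2M3+M4)/6=8/3
t_q=13/2 → seg 3, τ=3/2; S=-2+8/3·τ+-11/6·τ²+11/54·τ³=-23/16

  seg 0: a=-5 b=23/6 c=0 d=-5/6
  seg 1: a=-2 b=4/3 c=-5/2 d=31/54
  seg 2: a=-5 b=11/6 c=8/3 d=-3/2
  seg 3: a=-2 b=8/3 c=-11/6 d=11/54
S(13/2) = -23/16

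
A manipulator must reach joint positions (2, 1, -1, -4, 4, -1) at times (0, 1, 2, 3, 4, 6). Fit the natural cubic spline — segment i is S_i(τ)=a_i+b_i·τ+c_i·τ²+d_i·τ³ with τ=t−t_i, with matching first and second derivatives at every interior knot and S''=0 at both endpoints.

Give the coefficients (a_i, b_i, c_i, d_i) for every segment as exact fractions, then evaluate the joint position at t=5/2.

  seg 0: a=2 b=-223/214 c=0 d=9/214
  seg 1: a=1 b=-98/107 c=27/214 d=-259/214
  seg 2: a=-1 b=-919/214 c=-375/107 d=1027/214
  seg 3: a=-4 b=331/107 c=2331/214 d=-1281/214
  seg 4: a=4 b=1481/214 c=-756/107 d=126/107
S(5/2) = -5861/1712

Δ: Δ0=-1, Δ1=-2, Δ2=-3, Δ3=8, Δ4=-5/2
row 1: diag=4, rhs=-6; c'=1/4, d'=-3/2
row 2: denom=4−1·1/4=15/4; d'=(-6−1·-3/2)/(15/4)=-6/5
row 3: denom=4−1·4/15=56/15; d'=(66−1·-6/5)/(56/15)=18
row 4: denom=6−1·15/56=321/56; d'=(-63−1·18)/(321/56)=-1512/107
back: M4=-1512/107
back: M3=18−15/56·-1512/107=2331/107
back: M2=-6/5−4/15·2331/107=-750/107
back: M1=-3/2−1/4·-750/107=27/107
M: M0=0, M1=27/107, M2=-750/107, M3=2331/107, M4=-1512/107, M5=0
seg 0: a=2, c=M0/2=0, d=(M1−M0)/(6·1)=9/214, b=Δ0−h0·(2M0+M1)/6=-223/214
seg 1: a=1, c=M1/2=27/214, d=(M2−M1)/(6·1)=-259/214, b=Δ1−h1·(2M1+M2)/6=-98/107
seg 2: a=-1, c=M2/2=-375/107, d=(M3−M2)/(6·1)=1027/214, b=Δ2−h2·(2M2+M3)/6=-919/214
seg 3: a=-4, c=M3/2=2331/214, d=(M4−M3)/(6·1)=-1281/214, b=Δ3−h3·(2M3+M4)/6=331/107
seg 4: a=4, c=M4/2=-756/107, d=(M5−M4)/(6·2)=126/107, b=Δ4−h4·(2M4+M5)/6=1481/214
t_q=5/2 → seg 2, τ=1/2; S=-1+-919/214·τ+-375/107·τ²+1027/214·τ³=-5861/1712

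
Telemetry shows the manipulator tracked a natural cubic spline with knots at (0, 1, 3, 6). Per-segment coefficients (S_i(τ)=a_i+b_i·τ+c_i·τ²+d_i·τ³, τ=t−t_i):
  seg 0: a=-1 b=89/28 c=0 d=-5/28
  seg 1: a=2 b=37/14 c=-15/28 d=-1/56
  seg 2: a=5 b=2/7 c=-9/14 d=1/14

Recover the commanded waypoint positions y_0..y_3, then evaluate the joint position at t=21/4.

y_0=-1 y_1=2 y_2=5 y_3=2
S(21/4) = 2869/896

y_0 = S_0(0) = a_0 = -1
y_1 = S_1(0) = a_1 = 2
y_2 = S_2(0) = a_2 = 5
y_3 = S_2(3) = 2
t_q=21/4 is in segment 2 (τ=9/4); S_2(τ)=2869/896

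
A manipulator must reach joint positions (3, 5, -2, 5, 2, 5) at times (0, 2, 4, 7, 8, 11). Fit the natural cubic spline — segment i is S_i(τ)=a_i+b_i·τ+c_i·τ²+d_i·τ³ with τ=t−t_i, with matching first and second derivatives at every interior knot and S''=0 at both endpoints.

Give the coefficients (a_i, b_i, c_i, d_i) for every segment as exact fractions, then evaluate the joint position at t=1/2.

Δ: Δ0=1, Δ1=-7/2, Δ2=7/3, Δ3=-3, Δ4=1
row 1: diag=8, rhs=-27; c'=1/4, d'=-27/8
row 2: denom=10−2·1/4=19/2; d'=(35−2·-27/8)/(19/2)=167/38
row 3: denom=8−3·6/19=134/19; d'=(-32−3·167/38)/(134/19)=-1717/268
row 4: denom=8−1·19/134=1053/134; d'=(24−1·-1717/268)/(1053/134)=8149/2106
back: M4=8149/2106
back: M3=-1717/268−19/134·8149/2106=-7324/1053
back: M2=167/38−6/19·-7324/1053=4627/702
back: M1=-27/8−1/4·4627/702=-1763/351
M: M0=0, M1=-1763/351, M2=4627/702, M3=-7324/1053, M4=8149/2106, M5=0
seg 0: a=3, c=M0/2=0, d=(M1−M0)/(6·2)=-1763/4212, b=Δ0−h0·(2M0+M1)/6=2816/1053
seg 1: a=5, c=M1/2=-1763/702, d=(M2−M1)/(6·2)=8153/8424, b=Δ1−h1·(2M1+M2)/6=-2473/1053
seg 2: a=-2, c=M2/2=4627/1404, d=(M3−M2)/(6·3)=-28529/37908, b=Δ2−h2·(2M2+M3)/6=-1643/2106
seg 3: a=5, c=M3/2=-3662/1053, d=(M4−M3)/(6·1)=2533/1404, b=Δ3−h3·(2M3+M4)/6=-5587/4212
seg 4: a=2, c=M4/2=8149/4212, d=(M5−M4)/(6·3)=-8149/37908, b=Δ4−h4·(2M4+M5)/6=-6043/2106
t_q=1/2 → seg 0, τ=1/2; S=3+2816/1053·τ+0·τ²+-1763/4212·τ³=48127/11232

  seg 0: a=3 b=2816/1053 c=0 d=-1763/4212
  seg 1: a=5 b=-2473/1053 c=-1763/702 d=8153/8424
  seg 2: a=-2 b=-1643/2106 c=4627/1404 d=-28529/37908
  seg 3: a=5 b=-5587/4212 c=-3662/1053 d=2533/1404
  seg 4: a=2 b=-6043/2106 c=8149/4212 d=-8149/37908
S(1/2) = 48127/11232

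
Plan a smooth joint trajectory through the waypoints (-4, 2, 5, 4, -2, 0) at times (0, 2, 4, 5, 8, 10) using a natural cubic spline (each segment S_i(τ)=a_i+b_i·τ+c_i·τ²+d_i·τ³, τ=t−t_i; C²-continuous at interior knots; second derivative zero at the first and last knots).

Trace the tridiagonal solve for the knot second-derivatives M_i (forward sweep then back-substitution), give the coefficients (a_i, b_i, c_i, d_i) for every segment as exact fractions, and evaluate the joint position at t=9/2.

  seg 0: a=-4 b=4873/1522 c=0 d=-307/6088
  seg 1: a=2 b=1976/761 c=-921/3044 d=-187/1522
  seg 2: a=5 b=-67/761 c=-3165/3044 d=389/3044
  seg 3: a=4 b=-5431/3044 c=-999/1522 d=593/3044
  seg 4: a=-2 b=-352/761 c=3339/3044 d=-1113/6088
S(9/2) = 114747/24352

Δ: Δ0=3, Δ1=3/2, Δ2=-1, Δ3=-2, Δ4=1
row 1: diag=8, rhs=-9; c'=1/4, d'=-9/8
row 2: denom=6−2·1/4=11/2; d'=(-15−2·-9/8)/(11/2)=-51/22
row 3: denom=8−1·2/11=86/11; d'=(-6−1·-51/22)/(86/11)=-81/172
row 4: denom=10−3·33/86=761/86; d'=(18−3·-81/172)/(761/86)=3339/1522
back: M4=3339/1522
back: M3=-81/172−33/86·3339/1522=-999/761
back: M2=-51/22−2/11·-999/761=-3165/1522
back: M1=-9/8−1/4·-3165/1522=-921/1522
M: M0=0, M1=-921/1522, M2=-3165/1522, M3=-999/761, M4=3339/1522, M5=0
seg 0: a=-4, c=M0/2=0, d=(M1−M0)/(6·2)=-307/6088, b=Δ0−h0·(2M0+M1)/6=4873/1522
seg 1: a=2, c=M1/2=-921/3044, d=(M2−M1)/(6·2)=-187/1522, b=Δ1−h1·(2M1+M2)/6=1976/761
seg 2: a=5, c=M2/2=-3165/3044, d=(M3−M2)/(6·1)=389/3044, b=Δ2−h2·(2M2+M3)/6=-67/761
seg 3: a=4, c=M3/2=-999/1522, d=(M4−M3)/(6·3)=593/3044, b=Δ3−h3·(2M3+M4)/6=-5431/3044
seg 4: a=-2, c=M4/2=3339/3044, d=(M5−M4)/(6·2)=-1113/6088, b=Δ4−h4·(2M4+M5)/6=-352/761
t_q=9/2 → seg 2, τ=1/2; S=5+-67/761·τ+-3165/3044·τ²+389/3044·τ³=114747/24352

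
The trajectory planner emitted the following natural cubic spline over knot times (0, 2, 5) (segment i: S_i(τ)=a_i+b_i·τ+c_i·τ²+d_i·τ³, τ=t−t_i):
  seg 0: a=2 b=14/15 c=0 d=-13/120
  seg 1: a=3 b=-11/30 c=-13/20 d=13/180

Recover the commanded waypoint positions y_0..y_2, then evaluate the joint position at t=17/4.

y_0 = S_0(0) = a_0 = 2
y_1 = S_1(0) = a_1 = 3
y_2 = S_1(3) = -2
t_q=17/4 is in segment 1 (τ=9/4); S_1(τ)=-75/256

y_0=2 y_1=3 y_2=-2
S(17/4) = -75/256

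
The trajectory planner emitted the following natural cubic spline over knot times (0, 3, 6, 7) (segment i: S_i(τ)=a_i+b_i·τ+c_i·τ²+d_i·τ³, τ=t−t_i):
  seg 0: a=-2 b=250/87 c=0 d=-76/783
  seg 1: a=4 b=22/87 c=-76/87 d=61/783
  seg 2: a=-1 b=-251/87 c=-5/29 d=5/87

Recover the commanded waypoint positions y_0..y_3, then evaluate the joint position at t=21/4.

y_0 = S_0(0) = a_0 = -2
y_1 = S_1(0) = a_1 = 4
y_2 = S_2(0) = a_2 = -1
y_3 = S_2(1) = -4
t_q=21/4 is in segment 1 (τ=9/4); S_1(τ)=1919/1856

y_0=-2 y_1=4 y_2=-1 y_3=-4
S(21/4) = 1919/1856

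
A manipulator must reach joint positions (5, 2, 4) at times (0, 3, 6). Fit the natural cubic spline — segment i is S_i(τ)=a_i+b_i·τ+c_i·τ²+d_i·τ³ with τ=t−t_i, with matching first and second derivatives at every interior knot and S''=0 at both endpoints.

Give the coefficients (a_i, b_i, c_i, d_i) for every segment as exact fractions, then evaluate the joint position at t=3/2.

Δ: Δ0=-1, Δ1=2/3
row 1: diag=12, rhs=10; c'=1/4, d'=5/6
back: M1=5/6
M: M0=0, M1=5/6, M2=0
seg 0: a=5, c=M0/2=0, d=(M1−M0)/(6·3)=5/108, b=Δ0−h0·(2M0+M1)/6=-17/12
seg 1: a=2, c=M1/2=5/12, d=(M2−M1)/(6·3)=-5/108, b=Δ1−h1·(2M1+M2)/6=-1/6
t_q=3/2 → seg 0, τ=3/2; S=5+-17/12·τ+0·τ²+5/108·τ³=97/32

  seg 0: a=5 b=-17/12 c=0 d=5/108
  seg 1: a=2 b=-1/6 c=5/12 d=-5/108
S(3/2) = 97/32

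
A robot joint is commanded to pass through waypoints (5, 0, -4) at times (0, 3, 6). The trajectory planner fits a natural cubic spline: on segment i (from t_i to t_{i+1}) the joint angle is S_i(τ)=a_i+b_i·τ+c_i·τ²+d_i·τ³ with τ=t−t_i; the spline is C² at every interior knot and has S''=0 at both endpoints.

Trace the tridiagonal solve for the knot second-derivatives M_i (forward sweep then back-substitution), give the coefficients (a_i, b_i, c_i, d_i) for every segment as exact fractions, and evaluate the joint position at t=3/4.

  seg 0: a=5 b=-7/4 c=0 d=1/108
  seg 1: a=0 b=-3/2 c=1/12 d=-1/108
S(3/4) = 945/256

Δ: Δ0=-5/3, Δ1=-4/3
row 1: diag=12, rhs=2; c'=1/4, d'=1/6
back: M1=1/6
M: M0=0, M1=1/6, M2=0
seg 0: a=5, c=M0/2=0, d=(M1−M0)/(6·3)=1/108, b=Δ0−h0·(2M0+M1)/6=-7/4
seg 1: a=0, c=M1/2=1/12, d=(M2−M1)/(6·3)=-1/108, b=Δ1−h1·(2M1+M2)/6=-3/2
t_q=3/4 → seg 0, τ=3/4; S=5+-7/4·τ+0·τ²+1/108·τ³=945/256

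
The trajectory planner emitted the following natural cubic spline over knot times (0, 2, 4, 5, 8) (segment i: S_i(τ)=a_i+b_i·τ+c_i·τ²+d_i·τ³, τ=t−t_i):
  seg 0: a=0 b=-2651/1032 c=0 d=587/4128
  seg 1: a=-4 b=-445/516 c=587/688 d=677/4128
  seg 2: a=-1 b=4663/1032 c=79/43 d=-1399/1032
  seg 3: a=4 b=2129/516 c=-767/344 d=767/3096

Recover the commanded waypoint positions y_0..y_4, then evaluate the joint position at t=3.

y_0=0 y_1=-4 y_2=-1 y_3=4 y_4=3
S(3) = -5291/1376

y_0 = S_0(0) = a_0 = 0
y_1 = S_1(0) = a_1 = -4
y_2 = S_2(0) = a_2 = -1
y_3 = S_3(0) = a_3 = 4
y_4 = S_3(3) = 3
t_q=3 is in segment 1 (τ=1); S_1(τ)=-5291/1376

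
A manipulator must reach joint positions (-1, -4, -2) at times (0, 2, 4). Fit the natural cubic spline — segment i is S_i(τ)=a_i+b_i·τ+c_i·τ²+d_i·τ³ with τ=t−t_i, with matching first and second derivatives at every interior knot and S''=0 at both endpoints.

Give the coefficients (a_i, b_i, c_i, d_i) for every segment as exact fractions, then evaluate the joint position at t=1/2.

  seg 0: a=-1 b=-17/8 c=0 d=5/32
  seg 1: a=-4 b=-1/4 c=15/16 d=-5/32
S(1/2) = -523/256

Δ: Δ0=-3/2, Δ1=1
row 1: diag=8, rhs=15; c'=1/4, d'=15/8
back: M1=15/8
M: M0=0, M1=15/8, M2=0
seg 0: a=-1, c=M0/2=0, d=(M1−M0)/(6·2)=5/32, b=Δ0−h0·(2M0+M1)/6=-17/8
seg 1: a=-4, c=M1/2=15/16, d=(M2−M1)/(6·2)=-5/32, b=Δ1−h1·(2M1+M2)/6=-1/4
t_q=1/2 → seg 0, τ=1/2; S=-1+-17/8·τ+0·τ²+5/32·τ³=-523/256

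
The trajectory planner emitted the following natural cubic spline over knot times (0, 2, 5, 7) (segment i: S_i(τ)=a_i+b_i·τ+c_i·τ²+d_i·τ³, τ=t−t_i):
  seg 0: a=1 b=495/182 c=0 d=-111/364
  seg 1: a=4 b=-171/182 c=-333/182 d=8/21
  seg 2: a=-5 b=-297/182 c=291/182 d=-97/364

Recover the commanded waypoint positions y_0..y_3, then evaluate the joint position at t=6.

y_0=1 y_1=4 y_2=-5 y_3=-4
S(6) = -1929/364

y_0 = S_0(0) = a_0 = 1
y_1 = S_1(0) = a_1 = 4
y_2 = S_2(0) = a_2 = -5
y_3 = S_2(2) = -4
t_q=6 is in segment 2 (τ=1); S_2(τ)=-1929/364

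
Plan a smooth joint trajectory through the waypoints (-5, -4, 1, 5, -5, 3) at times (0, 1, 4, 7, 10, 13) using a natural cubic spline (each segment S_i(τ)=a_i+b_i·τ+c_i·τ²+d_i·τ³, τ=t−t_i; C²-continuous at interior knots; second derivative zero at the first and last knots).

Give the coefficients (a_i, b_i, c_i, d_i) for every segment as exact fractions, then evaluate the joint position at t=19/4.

Δ: Δ0=1, Δ1=5/3, Δ2=4/3, Δ3=-10/3, Δ4=8/3
row 1: diag=8, rhs=4; c'=3/8, d'=1/2
row 2: denom=12−3·3/8=87/8; d'=(-2−3·1/2)/(87/8)=-28/87
row 3: denom=12−3·8/29=324/29; d'=(-28−3·-28/87)/(324/29)=-196/81
row 4: denom=12−3·29/108=403/36; d'=(36−3·-196/81)/(403/36)=4672/1209
back: M4=4672/1209
back: M3=-196/81−29/108·4672/1209=-4180/1209
back: M2=-28/87−8/29·-4180/1209=764/1209
back: M1=1/2−3/8·764/1209=106/403
M: M0=0, M1=106/403, M2=764/1209, M3=-4180/1209, M4=4672/1209, M5=0
seg 0: a=-5, c=M0/2=0, d=(M1−M0)/(6·1)=53/1209, b=Δ0−h0·(2M0+M1)/6=1156/1209
seg 1: a=-4, c=M1/2=53/403, d=(M2−M1)/(6·3)=223/10881, b=Δ1−h1·(2M1+M2)/6=1315/1209
seg 2: a=1, c=M2/2=382/1209, d=(M3−M2)/(6·3)=-824/3627, b=Δ2−h2·(2M2+M3)/6=226/93
seg 3: a=5, c=M3/2=-2090/1209, d=(M4−M3)/(6·3)=4426/10881, b=Δ3−h3·(2M3+M4)/6=-2186/1209
seg 4: a=-5, c=M4/2=2336/1209, d=(M5−M4)/(6·3)=-2336/10881, b=Δ4−h4·(2M4+M5)/6=-1448/1209
t_q=19/4 → seg 2, τ=3/4; S=1+226/93·τ+382/1209·τ²+-824/3627·τ³=2341/806

  seg 0: a=-5 b=1156/1209 c=0 d=53/1209
  seg 1: a=-4 b=1315/1209 c=53/403 d=223/10881
  seg 2: a=1 b=226/93 c=382/1209 d=-824/3627
  seg 3: a=5 b=-2186/1209 c=-2090/1209 d=4426/10881
  seg 4: a=-5 b=-1448/1209 c=2336/1209 d=-2336/10881
S(19/4) = 2341/806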